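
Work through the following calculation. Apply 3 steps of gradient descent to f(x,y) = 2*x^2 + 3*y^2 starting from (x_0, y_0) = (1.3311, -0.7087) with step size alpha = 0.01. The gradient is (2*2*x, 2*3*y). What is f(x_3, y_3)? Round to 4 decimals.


Gradient descent on f(x,y) = 2*x^2 + 3*y^2.
Starting point: (1.3311, -0.7087), alpha = 0.01
Step 1: grad_x = 2*2*1.3311 = 5.3244, grad_y = 2*3*-0.7087 = -4.2522
  x_1 = 1.3311 - 0.01*5.3244 = 1.2779
  y_1 = -0.7087 - 0.01*-4.2522 = -0.6662
Step 2: grad_x = 2*2*1.2779 = 5.1114, grad_y = 2*3*-0.6662 = -3.9971
  x_2 = 1.2779 - 0.01*5.1114 = 1.2267
  y_2 = -0.6662 - 0.01*-3.9971 = -0.6262
Step 3: grad_x = 2*2*1.2267 = 4.907, grad_y = 2*3*-0.6262 = -3.7572
  x_3 = 1.2267 - 0.01*4.907 = 1.1777
  y_3 = -0.6262 - 0.01*-3.7572 = -0.5886
f(1.1777, -0.5886) = 2*1.1777^2 + 3*(-0.5886)^2 = 3.8133


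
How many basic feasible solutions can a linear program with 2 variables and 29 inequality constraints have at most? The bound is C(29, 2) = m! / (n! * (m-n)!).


Each vertex corresponds to some choice of n active constraints out of m, so the number of vertices is at most C(m, n) = m! / (n!(m-n)!).
m = 29, n = 2
Numerator: 29 * 28
Denominator: 2! = 2
C(29, 2) = 406


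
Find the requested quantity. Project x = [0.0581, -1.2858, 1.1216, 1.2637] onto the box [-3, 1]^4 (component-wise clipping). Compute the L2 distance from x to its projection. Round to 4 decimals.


Project each component onto [-3, 1].
clip(0.0581) = 0.0581, clip(-1.2858) = -1.2858, clip(1.1216) = 1.0, clip(1.2637) = 1.0
Projection = [0.0581, -1.2858, 1.0, 1.0]
Squared diffs: [0.0, 0.0, 0.0148, 0.0695]
Distance = sqrt(0.0843) = 0.2904


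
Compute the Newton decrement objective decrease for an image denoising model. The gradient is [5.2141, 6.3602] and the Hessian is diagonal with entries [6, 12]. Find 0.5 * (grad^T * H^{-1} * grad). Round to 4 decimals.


Step 1: H is diagonal, so H^(-1) * g = [0.869, 0.53].
Step 2: g^T H^(-1) g = sum_i g_i^2 / H_ii
  = (5.2141)^2/6 + (6.3602)^2/12
  = 4.5311 + 3.371 = 7.9022
Step 3: Objective decrease = 0.5 * g^T H^(-1) g = 3.9511


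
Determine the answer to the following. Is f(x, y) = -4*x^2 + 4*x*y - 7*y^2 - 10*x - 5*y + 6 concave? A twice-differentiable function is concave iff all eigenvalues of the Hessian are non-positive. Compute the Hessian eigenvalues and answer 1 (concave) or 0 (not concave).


The Hessian of f(x,y) = -4*x^2 + 4*x*y - 7*y^2 - 10*x - 5*y + 6 is:
H = [[-8, 4], [4, -14]]
Trace = -8 - 14 = -22
Determinant = -8*-14 - (4)^2 = 96
Discriminant = (-22)^2 - 4*96 = 100.0
Eigenvalues: lambda_1 = -16.0, lambda_2 = -6.0
The function is concave.

1


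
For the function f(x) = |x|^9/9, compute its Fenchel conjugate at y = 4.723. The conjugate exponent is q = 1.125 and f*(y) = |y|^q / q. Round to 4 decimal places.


The conjugate exponent q satisfies 1/p + 1/q = 1.
p = 9, so q = 9/(9 - 1) = 1.125
|y|^q = 4.723^1.125 = 5.7345
f*(4.723) = 5.7345 / 1.125 = 5.0973


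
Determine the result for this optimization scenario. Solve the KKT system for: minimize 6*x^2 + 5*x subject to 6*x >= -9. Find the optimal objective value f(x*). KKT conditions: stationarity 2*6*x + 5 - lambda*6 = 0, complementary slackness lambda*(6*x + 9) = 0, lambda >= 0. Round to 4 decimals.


Step 1: Try lambda = 0 (constraint inactive).
Stationarity: 2*6*x + 5 = 0
x* = -5/(2*6) = -5/12 = -0.4167 (rounded; the exact value -5/12 is used below)
Check constraint: 6*-0.4167 = -2.5002 >= -9 -- satisfied.
Step 2: Compute optimal value.
f(x*) = 6*(-5/12)^2 + 5*(-5/12) = -1.0417


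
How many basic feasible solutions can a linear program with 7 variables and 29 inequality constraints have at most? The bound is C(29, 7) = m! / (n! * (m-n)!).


Each vertex corresponds to some choice of n active constraints out of m, so the number of vertices is at most C(m, n) = m! / (n!(m-n)!).
m = 29, n = 7
Numerator: 29 * 28 * 27 * 26 * 25 * 24 * 23
Denominator: 7! = 5040
C(29, 7) = 1560780


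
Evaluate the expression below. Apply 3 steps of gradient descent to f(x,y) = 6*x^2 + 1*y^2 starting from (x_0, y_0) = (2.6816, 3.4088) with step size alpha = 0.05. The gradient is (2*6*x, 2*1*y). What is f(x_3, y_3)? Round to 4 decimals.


Gradient descent on f(x,y) = 6*x^2 + 1*y^2.
Starting point: (2.6816, 3.4088), alpha = 0.05
Step 1: grad_x = 2*6*2.6816 = 32.1792, grad_y = 2*1*3.4088 = 6.8176
  x_1 = 2.6816 - 0.05*32.1792 = 1.0726
  y_1 = 3.4088 - 0.05*6.8176 = 3.0679
Step 2: grad_x = 2*6*1.0726 = 12.8717, grad_y = 2*1*3.0679 = 6.1358
  x_2 = 1.0726 - 0.05*12.8717 = 0.4291
  y_2 = 3.0679 - 0.05*6.1358 = 2.7611
Step 3: grad_x = 2*6*0.4291 = 5.1487, grad_y = 2*1*2.7611 = 5.5223
  x_3 = 0.4291 - 0.05*5.1487 = 0.1716
  y_3 = 2.7611 - 0.05*5.5223 = 2.485
f(0.1716, 2.485) = 6*0.1716^2 + 1*2.485^2 = 6.352


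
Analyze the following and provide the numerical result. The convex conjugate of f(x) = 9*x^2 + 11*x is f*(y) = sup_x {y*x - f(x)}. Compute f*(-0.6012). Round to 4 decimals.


f*(y) = sup_x {y*x - a*x^2 - b*x} = sup_x {(y-b)*x - a*x^2}
FOC: (y - b) - 2a*x = 0 => x* = (y - b)/(2a)
x* = (-0.6012 - 11)/(2*9) = -0.6445
f*(-0.6012) = (y-b)^2/(4a) = (-0.6012 - 11)^2/(4*9)
= 134.5878/36 = 3.7386


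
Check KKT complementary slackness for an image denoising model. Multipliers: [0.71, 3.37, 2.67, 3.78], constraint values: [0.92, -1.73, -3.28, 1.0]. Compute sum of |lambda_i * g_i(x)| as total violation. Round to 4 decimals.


KKT complementary slackness check:
lambda_1 * g_1 = 0.71 * 0.92 = 0.6532
lambda_2 * g_2 = 3.37 * -1.73 = -5.8301
lambda_3 * g_3 = 2.67 * -3.28 = -8.7576
lambda_4 * g_4 = 3.78 * 1.0 = 3.78
Total violation = 0.6532 + 5.8301 + 8.7576 + 3.78 = 19.0209


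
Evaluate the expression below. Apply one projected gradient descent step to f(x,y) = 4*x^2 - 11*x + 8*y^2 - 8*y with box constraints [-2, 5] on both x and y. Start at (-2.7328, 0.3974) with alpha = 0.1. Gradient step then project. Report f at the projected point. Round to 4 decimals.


Step 1: Compute gradient at (-2.7328, 0.3974).
grad_x = 2*4*-2.7328 - 11 = -32.8624
grad_y = 2*8*0.3974 - 8 = -1.6416
Step 2: Gradient step.
x_raw = -2.7328 - 0.1*-32.8624 = 0.5534
y_raw = 0.3974 - 0.1*-1.6416 = 0.5616
Step 3: Project onto [-2, 5].
x_proj = clip(0.5534) = 0.5534
y_proj = clip(0.5616) = 0.5616
Step 4: Evaluate f.
f(0.5534, 0.5616) = -6.8323


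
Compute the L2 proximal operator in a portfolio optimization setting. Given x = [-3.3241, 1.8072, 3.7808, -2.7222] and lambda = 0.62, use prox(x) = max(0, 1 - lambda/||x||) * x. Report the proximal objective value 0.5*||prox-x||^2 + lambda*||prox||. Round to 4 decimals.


Step 1: Compute ||x||.
||x|| = 6.0017
Step 2: Compute scaling factor.
scale = max(0, 1 - 0.62/6.0017) = 0.8967
Step 3: prox(x) = [-2.9807, 1.6205, 3.3902, -2.441]
||prox(x)|| = 5.3817
Step 4: Proximal objective.
0.5*||prox-x||^2 = 0.1922
lambda*||prox|| = 3.3367
Total = 3.5289


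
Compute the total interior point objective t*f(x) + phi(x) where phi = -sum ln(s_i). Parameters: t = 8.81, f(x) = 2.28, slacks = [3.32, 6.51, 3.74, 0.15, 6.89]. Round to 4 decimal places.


Step 1: Compute log-barrier.
ln values: [1.2, 1.8733, 1.3191, -1.8971, 1.9301]
phi = -(1.2 + 1.8733 + 1.3191 - 1.8971 + 1.9301) = -4.4253
Step 2: Compute augmented objective.
t*f(x) = 8.81*2.28 = 20.0868
Total = 20.0868 - 4.4253 = 15.6615


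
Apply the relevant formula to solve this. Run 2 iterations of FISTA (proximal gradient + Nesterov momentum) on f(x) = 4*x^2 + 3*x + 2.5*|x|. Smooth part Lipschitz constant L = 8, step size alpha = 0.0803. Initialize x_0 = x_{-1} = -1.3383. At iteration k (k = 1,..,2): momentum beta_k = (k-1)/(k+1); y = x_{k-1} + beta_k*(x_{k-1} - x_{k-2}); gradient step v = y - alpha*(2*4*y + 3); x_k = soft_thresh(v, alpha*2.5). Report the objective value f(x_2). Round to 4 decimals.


FISTA on f(x) = 4*x^2 + 3*x + 2.5*|x|
L = 8, alpha = 0.0803
Iteration 1: beta = 0.0, y = -1.3383 + 0.0*(-1.3383 + 1.3383) = -1.3383
  grad(y) = -7.7064, v = y - alpha*grad = -0.7195
  prox(v) = soft_thresh(-0.7195, 0.2008) = -0.5187
Iteration 2: beta = 0.3333, y = -0.5187 + 0.3333*(-0.5187 + 1.3383) = -0.2455
  grad(y) = 1.0357, v = y - alpha*grad = -0.3287
  prox(v) = soft_thresh(-0.3287, 0.2008) = -0.128
f(x_2) = 4*(-0.128)^2 + 3*(-0.128) + 2.5*|-0.128| = 0.0015


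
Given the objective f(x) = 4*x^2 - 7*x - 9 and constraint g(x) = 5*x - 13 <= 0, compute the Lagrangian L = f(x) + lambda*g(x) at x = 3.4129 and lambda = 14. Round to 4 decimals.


Step 1: Evaluate f(x).
f(3.4129) = 4*3.4129^2 - 7*3.4129 - 9 = 13.7012
Step 2: Evaluate g(x).
g(3.4129) = 5*3.4129 - 13 = 4.0645
Step 3: Compute Lagrangian.
L = 13.7012 + 14*4.0645 = 70.6042


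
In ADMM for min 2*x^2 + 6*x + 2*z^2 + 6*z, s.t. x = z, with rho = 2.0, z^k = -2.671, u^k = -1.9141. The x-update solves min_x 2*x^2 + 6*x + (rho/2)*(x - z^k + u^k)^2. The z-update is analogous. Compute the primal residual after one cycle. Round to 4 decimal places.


ADMM iteration with rho = 2.0, z^k = -2.671, u^k = -1.9141
Step 1: x-update.
Minimize 2*x^2 + 6*x + (2.0/2)*(x + 2.671 - 1.9141)^2
FOC: (2*2 + 2.0)*x = -6 + 2.0*(-2.671 + 1.9141)
x^{k+1} = -1.2523
Step 2: z-update.
Minimize 2*z^2 + 6*z + (2.0/2)*(-1.2523 - z - 1.9141)^2
FOC: (2*2 + 2.0)*z = -6 + 2.0*(-1.2523 - 1.9141)
z^{k+1} = -2.0555
Step 3: u-update.
u^{k+1} = -1.9141 - 1.2523 + 2.0555 = -1.1109
Step 4: Primal residual = |-1.2523 + 2.0555| = 0.8032


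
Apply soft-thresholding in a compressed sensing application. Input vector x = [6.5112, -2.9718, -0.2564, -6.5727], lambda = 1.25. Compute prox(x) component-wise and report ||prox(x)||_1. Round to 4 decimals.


Soft-thresholding with lambda = 1.25:
prox(6.5112) = sign(6.5112)*max(|6.5112| - 1.25, 0) = 5.2612
prox(-2.9718) = sign(-2.9718)*max(|-2.9718| - 1.25, 0) = -1.7218
prox(-0.2564) = sign(-0.2564)*max(|-0.2564| - 1.25, 0) = 0.0
prox(-6.5727) = sign(-6.5727)*max(|-6.5727| - 1.25, 0) = -5.3227
prox(x) = [5.2612, -1.7218, 0.0, -5.3227]
||prox(x)||_1 = 5.2612 + 1.7218 + 0.0 + 5.3227 = 12.3057


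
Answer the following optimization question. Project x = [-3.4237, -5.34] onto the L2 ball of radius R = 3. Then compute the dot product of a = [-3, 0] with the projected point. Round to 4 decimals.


Step 1: Compute ||x|| (intermediates to 6 decimals).
||x|| = sqrt((-3.4237)^2 + (-5.34)^2) = 6.34329
Step 2: Project.
Since ||x|| > R, scale = R/||x|| = 3/6.34329 = 0.472941, proj(x) = scale * x
proj(x) = [-1.619208, -2.525505]
Step 3: Dot product.
a^T * proj(x) = -3*(-1.619208) + 0*(-2.525505) = 4.8576


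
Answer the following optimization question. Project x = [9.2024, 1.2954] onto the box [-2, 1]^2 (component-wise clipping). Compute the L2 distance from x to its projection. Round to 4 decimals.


Project each component onto [-2, 1].
clip(9.2024) = 1.0, clip(1.2954) = 1.0
Projection = [1.0, 1.0]
Squared diffs: [67.2794, 0.0873]
Distance = sqrt(67.3667) = 8.2077


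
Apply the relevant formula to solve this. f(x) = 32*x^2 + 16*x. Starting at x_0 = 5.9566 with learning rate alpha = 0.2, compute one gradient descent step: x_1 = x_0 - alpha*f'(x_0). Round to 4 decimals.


We compute the gradient at x_0 and apply the update.
f'(x) = 64*x + 16
f'(5.9566) = 64*5.9566 + 16 = 397.2224
x_1 = 5.9566 - 0.2*397.2224 = -73.4879


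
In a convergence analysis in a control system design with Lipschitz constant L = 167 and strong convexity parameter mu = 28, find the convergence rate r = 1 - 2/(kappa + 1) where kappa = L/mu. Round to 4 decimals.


Step 1: Compute the condition number.
kappa = L/mu = 167/28 = 5.9643
Step 2: Compute the convergence rate.
r = 1 - 2/(kappa + 1) = 1 - 2*mu/(L + mu) = (L - mu)/(L + mu) = 139/195 = 0.7128


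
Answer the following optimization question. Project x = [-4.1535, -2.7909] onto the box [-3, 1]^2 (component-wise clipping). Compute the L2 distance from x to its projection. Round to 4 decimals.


Project each component onto [-3, 1].
clip(-4.1535) = -3.0, clip(-2.7909) = -2.7909
Projection = [-3.0, -2.7909]
Squared diffs: [1.3306, 0.0]
Distance = sqrt(1.3306) = 1.1535


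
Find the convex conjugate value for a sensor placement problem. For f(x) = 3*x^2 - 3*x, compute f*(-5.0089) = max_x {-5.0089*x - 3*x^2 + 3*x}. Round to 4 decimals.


f*(y) = sup_x {y*x - a*x^2 - b*x} = sup_x {(y-b)*x - a*x^2}
FOC: (y - b) - 2a*x = 0 => x* = (y - b)/(2a)
x* = (-5.0089 + 3)/(2*3) = -0.3348
f*(-5.0089) = (y-b)^2/(4a) = (-5.0089 + 3)^2/(4*3)
= 4.0357/12 = 0.3363


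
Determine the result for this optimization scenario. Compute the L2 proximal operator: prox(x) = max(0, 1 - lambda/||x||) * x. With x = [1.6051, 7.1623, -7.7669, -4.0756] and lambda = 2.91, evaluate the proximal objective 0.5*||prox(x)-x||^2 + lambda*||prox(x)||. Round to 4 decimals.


Step 1: Compute ||x||.
||x|| = 11.4372
Step 2: Compute scaling factor.
scale = max(0, 1 - 2.91/11.4372) = 0.7456
Step 3: prox(x) = [1.1967, 5.34, -5.7907, -3.0386]
||prox(x)|| = 8.5272
Step 4: Proximal objective.
0.5*||prox-x||^2 = 4.2341
lambda*||prox|| = 24.8142
Total = 29.0483


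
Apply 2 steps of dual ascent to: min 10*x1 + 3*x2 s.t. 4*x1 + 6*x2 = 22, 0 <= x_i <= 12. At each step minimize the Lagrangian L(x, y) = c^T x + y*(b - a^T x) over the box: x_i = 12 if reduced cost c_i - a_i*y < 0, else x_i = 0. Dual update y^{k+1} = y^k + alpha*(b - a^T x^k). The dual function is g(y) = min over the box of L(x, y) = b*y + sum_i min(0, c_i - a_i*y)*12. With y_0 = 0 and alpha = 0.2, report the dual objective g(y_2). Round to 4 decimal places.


Dual ascent for LP: min 10*x1 + 3*x2, 4*x1 + 6*x2 = 22, 0 <= x_i <= 12
Step 1: y^k = 0.0, reduced costs: (10.0, 3.0)
  x^k = (0.0, 0.0), subgradient = b - a^T x = 22.0
  y^{k+1} = 0.0 + 0.2*22.0 = 4.4
Step 2: y^k = 4.4, reduced costs: (-7.6, -23.4)
  x^k = (12.0, 12.0), subgradient = b - a^T x = -98.0
  y^{k+1} = 4.4 + 0.2*-98.0 = -15.2
Dual objective at y_2 = -15.2: reduced costs (70.8, 94.2), box minimizer x = (0.0, 0.0)
g(y_2) = b*y + (c1 - a1*y)*x1 + (c2 - a2*y)*x2 = 22*(-15.2) + 70.8*0.0 + 94.2*0.0 = -334.4 + 0.0 + 0.0 = -334.4


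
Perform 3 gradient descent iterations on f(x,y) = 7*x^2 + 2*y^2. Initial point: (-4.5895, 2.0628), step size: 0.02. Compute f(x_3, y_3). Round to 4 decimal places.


Gradient descent on f(x,y) = 7*x^2 + 2*y^2.
Starting point: (-4.5895, 2.0628), alpha = 0.02
Step 1: grad_x = 2*7*-4.5895 = -64.253, grad_y = 2*2*2.0628 = 8.2512
  x_1 = -4.5895 - 0.02*-64.253 = -3.3044
  y_1 = 2.0628 - 0.02*8.2512 = 1.8978
Step 2: grad_x = 2*7*-3.3044 = -46.2622, grad_y = 2*2*1.8978 = 7.5911
  x_2 = -3.3044 - 0.02*-46.2622 = -2.3792
  y_2 = 1.8978 - 0.02*7.5911 = 1.746
Step 3: grad_x = 2*7*-2.3792 = -33.3088, grad_y = 2*2*1.746 = 6.9838
  x_3 = -2.3792 - 0.02*-33.3088 = -1.713
  y_3 = 1.746 - 0.02*6.9838 = 1.6063
f(-1.713, 1.6063) = 7*(-1.713)^2 + 2*1.6063^2 = 25.7014


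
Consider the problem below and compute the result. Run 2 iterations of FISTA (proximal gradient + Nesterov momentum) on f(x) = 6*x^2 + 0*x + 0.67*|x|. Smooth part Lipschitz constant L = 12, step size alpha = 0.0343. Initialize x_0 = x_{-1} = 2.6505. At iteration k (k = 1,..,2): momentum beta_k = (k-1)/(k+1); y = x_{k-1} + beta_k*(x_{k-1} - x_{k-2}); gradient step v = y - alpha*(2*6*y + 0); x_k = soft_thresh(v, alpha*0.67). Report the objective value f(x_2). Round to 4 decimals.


FISTA on f(x) = 6*x^2 + 0*x + 0.67*|x|
L = 12, alpha = 0.0343
Iteration 1: beta = 0.0, y = 2.6505 + 0.0*(2.6505 - 2.6505) = 2.6505
  grad(y) = 31.806, v = y - alpha*grad = 1.5596
  prox(v) = soft_thresh(1.5596, 0.023) = 1.5366
Iteration 2: beta = 0.3333, y = 1.5366 + 0.3333*(1.5366 - 2.6505) = 1.1653
  grad(y) = 13.9832, v = y - alpha*grad = 0.6856
  prox(v) = soft_thresh(0.6856, 0.023) = 0.6627
f(x_2) = 6*0.6627^2 + 0*0.6627 + 0.67*|0.6627| = 3.0787


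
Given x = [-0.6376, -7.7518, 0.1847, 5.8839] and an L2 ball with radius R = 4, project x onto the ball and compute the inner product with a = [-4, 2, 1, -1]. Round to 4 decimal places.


Step 1: Compute ||x|| (intermediates to 6 decimals).
||x|| = sqrt((-0.6376)^2 + (-7.7518)^2 + 0.1847^2 + 5.8839^2) = 9.754554
Step 2: Project.
Since ||x|| > R, scale = R/||x|| = 4/9.754554 = 0.410065, proj(x) = scale * x
proj(x) = [-0.261457, -3.178742, 0.075739, 2.412781]
Step 3: Dot product.
a^T * proj(x) = -4*(-0.261457) + 2*(-3.178742) + 1*0.075739 - 1*2.412781 = -7.6487


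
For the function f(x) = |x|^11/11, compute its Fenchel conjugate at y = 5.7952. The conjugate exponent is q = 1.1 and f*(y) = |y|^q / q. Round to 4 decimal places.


The conjugate exponent q satisfies 1/p + 1/q = 1.
p = 11, so q = 11/(11 - 1) = 1.1
|y|^q = 5.7952^1.1 = 6.9084
f*(5.7952) = 6.9084 / 1.1 = 6.2803


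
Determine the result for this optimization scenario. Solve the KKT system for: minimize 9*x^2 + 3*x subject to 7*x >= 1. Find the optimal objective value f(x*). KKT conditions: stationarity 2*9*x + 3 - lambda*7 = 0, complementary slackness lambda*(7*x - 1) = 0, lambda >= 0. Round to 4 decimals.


Step 1: Try lambda = 0 (constraint inactive).
x_unc = -3/(2*9) = -0.1667
Check: 7*-0.1667 = -1.1669 < 1 -- violated!
Step 2: Constraint must be active: 7*x = 1
x* = 1/7 = 0.1429 (rounded; the exact value 1/7 is used below)
lambda = (2*9*(1/7) + 3)/7 = 0.7959
Step 3: Compute optimal value.
f(x*) = 9*(1/7)^2 + 3*(1/7) = 0.6122


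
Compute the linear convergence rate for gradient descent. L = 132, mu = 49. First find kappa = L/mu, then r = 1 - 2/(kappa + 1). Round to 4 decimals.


Step 1: Compute the condition number.
kappa = L/mu = 132/49 = 2.6939
Step 2: Compute the convergence rate.
r = 1 - 2/(kappa + 1) = 1 - 2*mu/(L + mu) = (L - mu)/(L + mu) = 83/181 = 0.4586


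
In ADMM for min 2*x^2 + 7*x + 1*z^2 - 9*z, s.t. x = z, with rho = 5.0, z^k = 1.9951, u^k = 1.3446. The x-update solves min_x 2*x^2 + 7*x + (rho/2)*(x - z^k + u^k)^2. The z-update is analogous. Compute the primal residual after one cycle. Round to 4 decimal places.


ADMM iteration with rho = 5.0, z^k = 1.9951, u^k = 1.3446
Step 1: x-update.
Minimize 2*x^2 + 7*x + (5.0/2)*(x - 1.9951 + 1.3446)^2
FOC: (2*2 + 5.0)*x = -7 + 5.0*(1.9951 - 1.3446)
x^{k+1} = -0.4164
Step 2: z-update.
Minimize 1*z^2 - 9*z + (5.0/2)*(-0.4164 - z + 1.3446)^2
FOC: (2*1 + 5.0)*z = 9 + 5.0*(-0.4164 + 1.3446)
z^{k+1} = 1.9487
Step 3: u-update.
u^{k+1} = 1.3446 - 0.4164 - 1.9487 = -1.0205
Step 4: Primal residual = |-0.4164 - 1.9487| = 2.3651


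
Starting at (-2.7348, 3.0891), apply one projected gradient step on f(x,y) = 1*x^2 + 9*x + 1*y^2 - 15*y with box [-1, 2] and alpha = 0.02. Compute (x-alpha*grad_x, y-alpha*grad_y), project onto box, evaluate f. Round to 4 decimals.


Step 1: Compute gradient at (-2.7348, 3.0891).
grad_x = 2*1*-2.7348 + 9 = 3.5304
grad_y = 2*1*3.0891 - 15 = -8.8218
Step 2: Gradient step.
x_raw = -2.7348 - 0.02*3.5304 = -2.8054
y_raw = 3.0891 - 0.02*-8.8218 = 3.2655
Step 3: Project onto [-1, 2].
x_proj = clip(-2.8054) = -1.0
y_proj = clip(3.2655) = 2.0
Step 4: Evaluate f.
f(-1.0, 2.0) = -34.0


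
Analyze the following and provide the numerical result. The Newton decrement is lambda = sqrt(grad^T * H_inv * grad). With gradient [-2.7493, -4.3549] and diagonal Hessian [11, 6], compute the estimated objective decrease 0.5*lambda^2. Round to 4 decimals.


Step 1: H is diagonal, so H^(-1) * g = [-0.2499, -0.7258].
Step 2: g^T H^(-1) g = sum_i g_i^2 / H_ii
  = (-2.7493)^2/11 + (-4.3549)^2/6
  = 0.6872 + 3.1609 = 3.848
Step 3: Objective decrease = 0.5 * g^T H^(-1) g = 1.924


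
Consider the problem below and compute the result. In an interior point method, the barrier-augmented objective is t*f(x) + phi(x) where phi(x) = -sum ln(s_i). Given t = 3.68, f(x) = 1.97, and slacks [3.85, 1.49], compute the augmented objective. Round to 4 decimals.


Step 1: Compute log-barrier.
ln values: [1.3481, 0.3988]
phi = -(1.3481 + 0.3988) = -1.7468
Step 2: Compute augmented objective.
t*f(x) = 3.68*1.97 = 7.2496
Total = 7.2496 - 1.7468 = 5.5028


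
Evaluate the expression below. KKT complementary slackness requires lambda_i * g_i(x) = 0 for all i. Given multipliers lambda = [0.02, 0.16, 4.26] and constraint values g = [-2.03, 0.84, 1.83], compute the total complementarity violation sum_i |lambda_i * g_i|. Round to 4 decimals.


KKT complementary slackness check:
lambda_1 * g_1 = 0.02 * -2.03 = -0.0406
lambda_2 * g_2 = 0.16 * 0.84 = 0.1344
lambda_3 * g_3 = 4.26 * 1.83 = 7.7958
Total violation = 0.0406 + 0.1344 + 7.7958 = 7.9708


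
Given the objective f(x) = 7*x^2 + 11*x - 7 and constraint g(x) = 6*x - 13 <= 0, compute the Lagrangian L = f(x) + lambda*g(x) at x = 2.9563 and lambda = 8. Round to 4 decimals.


Step 1: Evaluate f(x).
f(2.9563) = 7*2.9563^2 + 11*2.9563 - 7 = 86.6973
Step 2: Evaluate g(x).
g(2.9563) = 6*2.9563 - 13 = 4.7378
Step 3: Compute Lagrangian.
L = 86.6973 + 8*4.7378 = 124.5997


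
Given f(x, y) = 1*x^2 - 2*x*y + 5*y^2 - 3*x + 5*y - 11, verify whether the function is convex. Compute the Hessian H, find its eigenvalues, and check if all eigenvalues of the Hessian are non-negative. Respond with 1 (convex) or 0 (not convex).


The Hessian of f(x,y) = 1*x^2 - 2*x*y + 5*y^2 - 3*x + 5*y - 11 is:
H = [[2, -2], [-2, 10]]
Trace = 2 + 10 = 12
Determinant = 2*10 - (-2)^2 = 16
Discriminant = (12)^2 - 4*16 = 80.0
Eigenvalues: lambda_1 = 1.5279, lambda_2 = 10.4721
The function is convex.

1


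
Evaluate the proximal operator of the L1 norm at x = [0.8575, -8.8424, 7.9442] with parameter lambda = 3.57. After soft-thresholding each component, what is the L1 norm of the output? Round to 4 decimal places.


Soft-thresholding with lambda = 3.57:
prox(0.8575) = sign(0.8575)*max(|0.8575| - 3.57, 0) = 0.0
prox(-8.8424) = sign(-8.8424)*max(|-8.8424| - 3.57, 0) = -5.2724
prox(7.9442) = sign(7.9442)*max(|7.9442| - 3.57, 0) = 4.3742
prox(x) = [0.0, -5.2724, 4.3742]
||prox(x)||_1 = 0.0 + 5.2724 + 4.3742 = 9.6466


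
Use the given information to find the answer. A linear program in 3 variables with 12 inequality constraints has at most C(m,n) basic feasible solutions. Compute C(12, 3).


Each vertex corresponds to some choice of n active constraints out of m, so the number of vertices is at most C(m, n) = m! / (n!(m-n)!).
m = 12, n = 3
Numerator: 12 * 11 * 10
Denominator: 3! = 6
C(12, 3) = 220


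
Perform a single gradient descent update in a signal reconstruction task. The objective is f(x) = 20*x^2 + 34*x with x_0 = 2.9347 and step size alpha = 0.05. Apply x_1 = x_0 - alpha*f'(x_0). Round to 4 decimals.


We compute the gradient at x_0 and apply the update.
f'(x) = 40*x + 34
f'(2.9347) = 40*2.9347 + 34 = 151.388
x_1 = 2.9347 - 0.05*151.388 = -4.6347


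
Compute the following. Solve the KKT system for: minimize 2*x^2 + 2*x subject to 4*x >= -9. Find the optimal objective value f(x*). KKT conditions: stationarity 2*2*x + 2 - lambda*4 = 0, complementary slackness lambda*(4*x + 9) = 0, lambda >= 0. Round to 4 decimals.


Step 1: Try lambda = 0 (constraint inactive).
Stationarity: 2*2*x + 2 = 0
x* = -2/(2*2) = -0.5
Check constraint: 4*-0.5 = -2.0 >= -9 -- satisfied.
Step 2: Compute optimal value.
f(x*) = 2*(-0.5)^2 + 2*(-0.5) = -0.5


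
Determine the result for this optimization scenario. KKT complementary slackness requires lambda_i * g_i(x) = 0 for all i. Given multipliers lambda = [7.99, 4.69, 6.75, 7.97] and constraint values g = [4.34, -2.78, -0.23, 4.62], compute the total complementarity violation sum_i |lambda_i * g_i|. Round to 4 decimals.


KKT complementary slackness check:
lambda_1 * g_1 = 7.99 * 4.34 = 34.6766
lambda_2 * g_2 = 4.69 * -2.78 = -13.0382
lambda_3 * g_3 = 6.75 * -0.23 = -1.5525
lambda_4 * g_4 = 7.97 * 4.62 = 36.8214
Total violation = 34.6766 + 13.0382 + 1.5525 + 36.8214 = 86.0887


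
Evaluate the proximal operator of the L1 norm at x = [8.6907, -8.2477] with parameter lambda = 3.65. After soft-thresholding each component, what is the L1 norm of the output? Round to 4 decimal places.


Soft-thresholding with lambda = 3.65:
prox(8.6907) = sign(8.6907)*max(|8.6907| - 3.65, 0) = 5.0407
prox(-8.2477) = sign(-8.2477)*max(|-8.2477| - 3.65, 0) = -4.5977
prox(x) = [5.0407, -4.5977]
||prox(x)||_1 = 5.0407 + 4.5977 = 9.6384


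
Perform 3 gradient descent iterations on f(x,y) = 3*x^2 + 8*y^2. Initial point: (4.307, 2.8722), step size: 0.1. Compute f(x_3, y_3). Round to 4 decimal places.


Gradient descent on f(x,y) = 3*x^2 + 8*y^2.
Starting point: (4.307, 2.8722), alpha = 0.1
Step 1: grad_x = 2*3*4.307 = 25.842, grad_y = 2*8*2.8722 = 45.9552
  x_1 = 4.307 - 0.1*25.842 = 1.7228
  y_1 = 2.8722 - 0.1*45.9552 = -1.7233
Step 2: grad_x = 2*3*1.7228 = 10.3368, grad_y = 2*8*-1.7233 = -27.5731
  x_2 = 1.7228 - 0.1*10.3368 = 0.6891
  y_2 = -1.7233 - 0.1*-27.5731 = 1.034
Step 3: grad_x = 2*3*0.6891 = 4.1347, grad_y = 2*8*1.034 = 16.5439
  x_3 = 0.6891 - 0.1*4.1347 = 0.2756
  y_3 = 1.034 - 0.1*16.5439 = -0.6204
f(0.2756, -0.6204) = 3*0.2756^2 + 8*(-0.6204)^2 = 3.3071


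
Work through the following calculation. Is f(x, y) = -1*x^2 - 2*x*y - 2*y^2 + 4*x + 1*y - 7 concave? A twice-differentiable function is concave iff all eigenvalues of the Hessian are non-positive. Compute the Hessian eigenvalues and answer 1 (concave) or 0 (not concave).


The Hessian of f(x,y) = -1*x^2 - 2*x*y - 2*y^2 + 4*x + 1*y - 7 is:
H = [[-2, -2], [-2, -4]]
Trace = -2 - 4 = -6
Determinant = -2*-4 - (-2)^2 = 4
Discriminant = (-6)^2 - 4*4 = 20.0
Eigenvalues: lambda_1 = -5.2361, lambda_2 = -0.7639
The function is concave.

1


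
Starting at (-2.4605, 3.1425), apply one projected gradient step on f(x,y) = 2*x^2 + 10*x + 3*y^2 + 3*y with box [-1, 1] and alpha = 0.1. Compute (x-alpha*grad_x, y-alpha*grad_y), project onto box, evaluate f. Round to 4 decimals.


Step 1: Compute gradient at (-2.4605, 3.1425).
grad_x = 2*2*-2.4605 + 10 = 0.158
grad_y = 2*3*3.1425 + 3 = 21.855
Step 2: Gradient step.
x_raw = -2.4605 - 0.1*0.158 = -2.4763
y_raw = 3.1425 - 0.1*21.855 = 0.957
Step 3: Project onto [-1, 1].
x_proj = clip(-2.4763) = -1.0
y_proj = clip(0.957) = 0.957
Step 4: Evaluate f.
f(-1.0, 0.957) = -2.3815


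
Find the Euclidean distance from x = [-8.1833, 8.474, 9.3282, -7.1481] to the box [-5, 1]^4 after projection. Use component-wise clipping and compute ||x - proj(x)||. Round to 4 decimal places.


Project each component onto [-5, 1].
clip(-8.1833) = -5.0, clip(8.474) = 1.0, clip(9.3282) = 1.0, clip(-7.1481) = -5.0
Projection = [-5.0, 1.0, 1.0, -5.0]
Squared diffs: [10.1334, 55.8607, 69.3589, 4.6143]
Distance = sqrt(139.9673) = 11.8308


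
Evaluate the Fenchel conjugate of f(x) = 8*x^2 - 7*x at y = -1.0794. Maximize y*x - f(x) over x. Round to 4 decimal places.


f*(y) = sup_x {y*x - a*x^2 - b*x} = sup_x {(y-b)*x - a*x^2}
FOC: (y - b) - 2a*x = 0 => x* = (y - b)/(2a)
x* = (-1.0794 + 7)/(2*8) = 0.37
f*(-1.0794) = (y-b)^2/(4a) = (-1.0794 + 7)^2/(4*8)
= 35.0535/32 = 1.0954


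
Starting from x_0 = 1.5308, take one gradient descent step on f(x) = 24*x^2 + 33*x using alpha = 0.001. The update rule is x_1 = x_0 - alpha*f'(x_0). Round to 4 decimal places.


We compute the gradient at x_0 and apply the update.
f'(x) = 48*x + 33
f'(1.5308) = 48*1.5308 + 33 = 106.4784
x_1 = 1.5308 - 0.001*106.4784 = 1.4243


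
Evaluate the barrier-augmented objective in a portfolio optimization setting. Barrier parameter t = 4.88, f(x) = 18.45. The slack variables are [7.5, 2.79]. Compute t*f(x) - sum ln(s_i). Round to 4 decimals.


Step 1: Compute log-barrier.
ln values: [2.0149, 1.026]
phi = -(2.0149 + 1.026) = -3.0409
Step 2: Compute augmented objective.
t*f(x) = 4.88*18.45 = 90.036
Total = 90.036 - 3.0409 = 86.9951


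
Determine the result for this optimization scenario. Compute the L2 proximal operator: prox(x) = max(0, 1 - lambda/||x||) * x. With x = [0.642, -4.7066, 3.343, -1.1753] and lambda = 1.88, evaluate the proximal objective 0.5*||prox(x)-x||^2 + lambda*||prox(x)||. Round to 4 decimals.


Step 1: Compute ||x||.
||x|| = 5.9263
Step 2: Compute scaling factor.
scale = max(0, 1 - 1.88/5.9263) = 0.6828
Step 3: prox(x) = [0.4383, -3.2135, 2.2825, -0.8025]
||prox(x)|| = 4.0463
Step 4: Proximal objective.
0.5*||prox-x||^2 = 1.7672
lambda*||prox|| = 7.607
Total = 9.3743


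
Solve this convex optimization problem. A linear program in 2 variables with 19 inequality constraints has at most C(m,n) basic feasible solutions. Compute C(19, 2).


Each vertex corresponds to some choice of n active constraints out of m, so the number of vertices is at most C(m, n) = m! / (n!(m-n)!).
m = 19, n = 2
Numerator: 19 * 18
Denominator: 2! = 2
C(19, 2) = 171


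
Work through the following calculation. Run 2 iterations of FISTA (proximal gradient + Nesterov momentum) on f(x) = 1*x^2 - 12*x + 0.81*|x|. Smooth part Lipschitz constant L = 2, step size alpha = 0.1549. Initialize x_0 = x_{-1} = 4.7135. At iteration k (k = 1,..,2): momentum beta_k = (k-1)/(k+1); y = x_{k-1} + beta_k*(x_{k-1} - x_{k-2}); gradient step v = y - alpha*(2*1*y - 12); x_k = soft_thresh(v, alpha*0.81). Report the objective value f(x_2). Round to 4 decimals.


FISTA on f(x) = 1*x^2 - 12*x + 0.81*|x|
L = 2, alpha = 0.1549
Iteration 1: beta = 0.0, y = 4.7135 + 0.0*(4.7135 - 4.7135) = 4.7135
  grad(y) = -2.573, v = y - alpha*grad = 5.1121
  prox(v) = soft_thresh(5.1121, 0.1255) = 4.9866
Iteration 2: beta = 0.3333, y = 4.9866 + 0.3333*(4.9866 - 4.7135) = 5.0776
  grad(y) = -1.8448, v = y - alpha*grad = 5.3634
  prox(v) = soft_thresh(5.3634, 0.1255) = 5.2379
f(x_2) = 1*5.2379^2 - 12*5.2379 + 0.81*|5.2379| = -31.1765


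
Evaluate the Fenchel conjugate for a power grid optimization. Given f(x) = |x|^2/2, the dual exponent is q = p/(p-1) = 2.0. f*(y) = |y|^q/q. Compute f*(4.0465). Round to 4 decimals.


The conjugate exponent q satisfies 1/p + 1/q = 1.
p = 2, so q = 2/(2 - 1) = 2.0
|y|^q = 4.0465^2.0 = 16.3742
f*(4.0465) = 16.3742 / 2.0 = 8.1871


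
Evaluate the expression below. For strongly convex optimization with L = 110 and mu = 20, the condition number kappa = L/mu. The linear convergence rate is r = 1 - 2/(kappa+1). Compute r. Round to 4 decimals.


Step 1: Compute the condition number.
kappa = L/mu = 110/20 = 5.5
Step 2: Compute the convergence rate.
r = 1 - 2/(kappa + 1) = 1 - 2*mu/(L + mu) = (L - mu)/(L + mu) = 90/130 = 0.6923


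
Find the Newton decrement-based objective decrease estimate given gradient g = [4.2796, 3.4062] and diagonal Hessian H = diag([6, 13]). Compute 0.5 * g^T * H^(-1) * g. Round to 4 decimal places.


Step 1: H is diagonal, so H^(-1) * g = [0.7133, 0.262].
Step 2: g^T H^(-1) g = sum_i g_i^2 / H_ii
  = (4.2796)^2/6 + (3.4062)^2/13
  = 3.0525 + 0.8925 = 3.945
Step 3: Objective decrease = 0.5 * g^T H^(-1) g = 1.9725


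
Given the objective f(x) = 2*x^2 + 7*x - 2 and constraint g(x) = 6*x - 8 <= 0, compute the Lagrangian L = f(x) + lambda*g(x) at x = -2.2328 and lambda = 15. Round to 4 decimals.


Step 1: Evaluate f(x).
f(-2.2328) = 2*(-2.2328)^2 + 7*(-2.2328) - 2 = -7.6588
Step 2: Evaluate g(x).
g(-2.2328) = 6*-2.2328 - 8 = -21.3968
Step 3: Compute Lagrangian.
L = -7.6588 + 15*-21.3968 = -328.6108


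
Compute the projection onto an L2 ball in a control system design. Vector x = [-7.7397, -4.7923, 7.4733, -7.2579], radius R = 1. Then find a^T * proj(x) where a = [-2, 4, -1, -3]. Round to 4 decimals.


Step 1: Compute ||x|| (intermediates to 6 decimals).
||x|| = sqrt((-7.7397)^2 + (-4.7923)^2 + 7.4733^2 + (-7.2579)^2) = 13.83461
Step 2: Project.
Since ||x|| > R, scale = R/||x|| = 1/13.83461 = 0.072282, proj(x) = scale * x
proj(x) = [-0.559441, -0.346397, 0.540185, -0.524616]
Step 3: Dot product.
a^T * proj(x) = -2*(-0.559441) + 4*(-0.346397) - 1*0.540185 - 3*(-0.524616) = 0.767


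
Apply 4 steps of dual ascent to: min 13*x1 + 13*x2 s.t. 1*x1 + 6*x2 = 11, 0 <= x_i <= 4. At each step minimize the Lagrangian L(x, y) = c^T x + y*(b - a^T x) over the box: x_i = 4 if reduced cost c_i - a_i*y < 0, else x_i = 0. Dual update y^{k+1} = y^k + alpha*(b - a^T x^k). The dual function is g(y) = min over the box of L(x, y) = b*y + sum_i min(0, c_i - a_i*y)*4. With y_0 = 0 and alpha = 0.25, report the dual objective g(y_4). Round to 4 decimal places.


Dual ascent for LP: min 13*x1 + 13*x2, 1*x1 + 6*x2 = 11, 0 <= x_i <= 4
Step 1: y^k = 0.0, reduced costs: (13.0, 13.0)
  x^k = (0.0, 0.0), subgradient = b - a^T x = 11.0
  y^{k+1} = 0.0 + 0.25*11.0 = 2.75
Step 2: y^k = 2.75, reduced costs: (10.25, -3.5)
  x^k = (0.0, 4.0), subgradient = b - a^T x = -13.0
  y^{k+1} = 2.75 + 0.25*-13.0 = -0.5
Step 3: y^k = -0.5, reduced costs: (13.5, 16.0)
  x^k = (0.0, 0.0), subgradient = b - a^T x = 11.0
  y^{k+1} = -0.5 + 0.25*11.0 = 2.25
Step 4: y^k = 2.25, reduced costs: (10.75, -0.5)
  x^k = (0.0, 4.0), subgradient = b - a^T x = -13.0
  y^{k+1} = 2.25 + 0.25*-13.0 = -1.0
Dual objective at y_4 = -1.0: reduced costs (14.0, 19.0), box minimizer x = (0.0, 0.0)
g(y_4) = b*y + (c1 - a1*y)*x1 + (c2 - a2*y)*x2 = 11*(-1.0) + 14.0*0.0 + 19.0*0.0 = -11.0 + 0.0 + 0.0 = -11.0


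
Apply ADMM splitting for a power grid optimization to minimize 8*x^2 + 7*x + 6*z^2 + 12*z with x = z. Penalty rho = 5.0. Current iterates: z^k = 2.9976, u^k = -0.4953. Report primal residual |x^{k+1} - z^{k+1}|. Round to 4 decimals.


ADMM iteration with rho = 5.0, z^k = 2.9976, u^k = -0.4953
Step 1: x-update.
Minimize 8*x^2 + 7*x + (5.0/2)*(x - 2.9976 - 0.4953)^2
FOC: (2*8 + 5.0)*x = -7 + 5.0*(2.9976 + 0.4953)
x^{k+1} = 0.4983
Step 2: z-update.
Minimize 6*z^2 + 12*z + (5.0/2)*(0.4983 - z - 0.4953)^2
FOC: (2*6 + 5.0)*z = -12 + 5.0*(0.4983 - 0.4953)
z^{k+1} = -0.705
Step 3: u-update.
u^{k+1} = -0.4953 + 0.4983 + 0.705 = 0.708
Step 4: Primal residual = |0.4983 + 0.705| = 1.2033


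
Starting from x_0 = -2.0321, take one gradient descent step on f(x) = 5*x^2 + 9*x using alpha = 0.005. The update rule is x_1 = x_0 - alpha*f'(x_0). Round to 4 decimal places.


We compute the gradient at x_0 and apply the update.
f'(x) = 10*x + 9
f'(-2.0321) = 10*-2.0321 + 9 = -11.321
x_1 = -2.0321 - 0.005*-11.321 = -1.9755


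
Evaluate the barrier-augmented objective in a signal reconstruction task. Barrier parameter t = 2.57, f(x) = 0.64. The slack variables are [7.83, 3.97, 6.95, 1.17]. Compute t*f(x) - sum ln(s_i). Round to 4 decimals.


Step 1: Compute log-barrier.
ln values: [2.058, 1.3788, 1.9387, 0.157]
phi = -(2.058 + 1.3788 + 1.9387 + 0.157) = -5.5325
Step 2: Compute augmented objective.
t*f(x) = 2.57*0.64 = 1.6448
Total = 1.6448 - 5.5325 = -3.8877


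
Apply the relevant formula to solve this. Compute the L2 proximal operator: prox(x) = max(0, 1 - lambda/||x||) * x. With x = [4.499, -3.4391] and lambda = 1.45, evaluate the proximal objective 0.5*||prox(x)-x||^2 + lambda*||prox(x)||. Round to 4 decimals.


Step 1: Compute ||x||.
||x|| = 5.6629
Step 2: Compute scaling factor.
scale = max(0, 1 - 1.45/5.6629) = 0.7439
Step 3: prox(x) = [3.347, -2.5585]
||prox(x)|| = 4.2129
Step 4: Proximal objective.
0.5*||prox-x||^2 = 1.0513
lambda*||prox|| = 6.1087
Total = 7.16


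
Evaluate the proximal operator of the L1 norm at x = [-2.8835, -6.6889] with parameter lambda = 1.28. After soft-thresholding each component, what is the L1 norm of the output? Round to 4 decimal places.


Soft-thresholding with lambda = 1.28:
prox(-2.8835) = sign(-2.8835)*max(|-2.8835| - 1.28, 0) = -1.6035
prox(-6.6889) = sign(-6.6889)*max(|-6.6889| - 1.28, 0) = -5.4089
prox(x) = [-1.6035, -5.4089]
||prox(x)||_1 = 1.6035 + 5.4089 = 7.0124


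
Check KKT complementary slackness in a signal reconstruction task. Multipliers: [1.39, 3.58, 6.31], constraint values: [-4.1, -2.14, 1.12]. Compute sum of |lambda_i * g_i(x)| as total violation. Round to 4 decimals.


KKT complementary slackness check:
lambda_1 * g_1 = 1.39 * -4.1 = -5.699
lambda_2 * g_2 = 3.58 * -2.14 = -7.6612
lambda_3 * g_3 = 6.31 * 1.12 = 7.0672
Total violation = 5.699 + 7.6612 + 7.0672 = 20.4274


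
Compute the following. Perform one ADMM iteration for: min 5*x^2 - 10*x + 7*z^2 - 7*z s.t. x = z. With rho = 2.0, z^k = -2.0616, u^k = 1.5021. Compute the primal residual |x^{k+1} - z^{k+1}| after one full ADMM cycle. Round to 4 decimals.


ADMM iteration with rho = 2.0, z^k = -2.0616, u^k = 1.5021
Step 1: x-update.
Minimize 5*x^2 - 10*x + (2.0/2)*(x + 2.0616 + 1.5021)^2
FOC: (2*5 + 2.0)*x = 10 + 2.0*(-2.0616 - 1.5021)
x^{k+1} = 0.2394
Step 2: z-update.
Minimize 7*z^2 - 7*z + (2.0/2)*(0.2394 - z + 1.5021)^2
FOC: (2*7 + 2.0)*z = 7 + 2.0*(0.2394 + 1.5021)
z^{k+1} = 0.6552
Step 3: u-update.
u^{k+1} = 1.5021 + 0.2394 - 0.6552 = 1.0863
Step 4: Primal residual = |0.2394 - 0.6552| = 0.4158


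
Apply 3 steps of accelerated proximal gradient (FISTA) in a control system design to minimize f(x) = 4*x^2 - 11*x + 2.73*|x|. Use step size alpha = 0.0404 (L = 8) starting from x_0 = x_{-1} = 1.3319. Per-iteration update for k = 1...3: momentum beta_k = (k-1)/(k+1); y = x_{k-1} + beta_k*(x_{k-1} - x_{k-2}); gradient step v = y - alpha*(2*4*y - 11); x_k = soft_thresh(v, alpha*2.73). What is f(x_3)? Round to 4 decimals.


FISTA on f(x) = 4*x^2 - 11*x + 2.73*|x|
L = 8, alpha = 0.0404
Iteration 1: beta = 0.0, y = 1.3319 + 0.0*(1.3319 - 1.3319) = 1.3319
  grad(y) = -0.3448, v = y - alpha*grad = 1.3458
  prox(v) = soft_thresh(1.3458, 0.1103) = 1.2355
Iteration 2: beta = 0.3333, y = 1.2355 + 0.3333*(1.2355 - 1.3319) = 1.2034
  grad(y) = -1.3727, v = y - alpha*grad = 1.2589
  prox(v) = soft_thresh(1.2589, 0.1103) = 1.1486
Iteration 3: beta = 0.5, y = 1.1486 + 0.5*(1.1486 - 1.2355) = 1.1051
  grad(y) = -2.1592, v = y - alpha*grad = 1.1923
  prox(v) = soft_thresh(1.1923, 0.1103) = 1.082
f(x_3) = 4*1.082^2 - 11*1.082 + 2.73*|1.082| = -4.2652


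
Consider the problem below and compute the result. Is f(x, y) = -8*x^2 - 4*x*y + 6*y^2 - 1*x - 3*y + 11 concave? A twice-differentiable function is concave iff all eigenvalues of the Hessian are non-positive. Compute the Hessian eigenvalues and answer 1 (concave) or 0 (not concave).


The Hessian of f(x,y) = -8*x^2 - 4*x*y + 6*y^2 - 1*x - 3*y + 11 is:
H = [[-16, -4], [-4, 12]]
Trace = -16 + 12 = -4
Determinant = -16*12 - (-4)^2 = -208
Discriminant = (-4)^2 - 4*-208 = 848.0
Eigenvalues: lambda_1 = -16.5602, lambda_2 = 12.5602
The function is not concave.

0


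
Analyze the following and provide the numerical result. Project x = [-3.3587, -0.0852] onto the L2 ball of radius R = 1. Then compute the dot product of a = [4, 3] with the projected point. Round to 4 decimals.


Step 1: Compute ||x|| (intermediates to 6 decimals).
||x|| = sqrt((-3.3587)^2 + (-0.0852)^2) = 3.35978
Step 2: Project.
Since ||x|| > R, scale = R/||x|| = 1/3.35978 = 0.297639, proj(x) = scale * x
proj(x) = [-0.99968, -0.025359]
Step 3: Dot product.
a^T * proj(x) = 4*(-0.99968) + 3*(-0.025359) = -4.0748


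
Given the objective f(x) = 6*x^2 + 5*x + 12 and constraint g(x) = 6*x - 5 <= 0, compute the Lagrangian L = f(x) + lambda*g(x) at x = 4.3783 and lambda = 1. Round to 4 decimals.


Step 1: Evaluate f(x).
f(4.3783) = 6*4.3783^2 + 5*4.3783 + 12 = 148.9086
Step 2: Evaluate g(x).
g(4.3783) = 6*4.3783 - 5 = 21.2698
Step 3: Compute Lagrangian.
L = 148.9086 + 1*21.2698 = 170.1784


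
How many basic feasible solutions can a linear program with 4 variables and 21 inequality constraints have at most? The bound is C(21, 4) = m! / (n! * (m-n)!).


Each vertex corresponds to some choice of n active constraints out of m, so the number of vertices is at most C(m, n) = m! / (n!(m-n)!).
m = 21, n = 4
Numerator: 21 * 20 * 19 * 18
Denominator: 4! = 24
C(21, 4) = 5985


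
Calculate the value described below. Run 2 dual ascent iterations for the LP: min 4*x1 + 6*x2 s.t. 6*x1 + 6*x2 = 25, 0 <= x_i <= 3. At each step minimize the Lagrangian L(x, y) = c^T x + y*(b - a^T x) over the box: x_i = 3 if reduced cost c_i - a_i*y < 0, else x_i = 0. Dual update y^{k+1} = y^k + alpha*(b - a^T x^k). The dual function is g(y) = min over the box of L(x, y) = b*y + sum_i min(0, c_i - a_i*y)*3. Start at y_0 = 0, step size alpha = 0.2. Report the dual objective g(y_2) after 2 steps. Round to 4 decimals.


Dual ascent for LP: min 4*x1 + 6*x2, 6*x1 + 6*x2 = 25, 0 <= x_i <= 3
Step 1: y^k = 0.0, reduced costs: (4.0, 6.0)
  x^k = (0.0, 0.0), subgradient = b - a^T x = 25.0
  y^{k+1} = 0.0 + 0.2*25.0 = 5.0
Step 2: y^k = 5.0, reduced costs: (-26.0, -24.0)
  x^k = (3.0, 3.0), subgradient = b - a^T x = -11.0
  y^{k+1} = 5.0 + 0.2*-11.0 = 2.8
Dual objective at y_2 = 2.8: reduced costs (-12.8, -10.8), box minimizer x = (3.0, 3.0)
g(y_2) = b*y + (c1 - a1*y)*x1 + (c2 - a2*y)*x2 = 25*2.8 + (-12.8)*3.0 + (-10.8)*3.0 = 70.0 - 38.4 - 32.4 = -0.8
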